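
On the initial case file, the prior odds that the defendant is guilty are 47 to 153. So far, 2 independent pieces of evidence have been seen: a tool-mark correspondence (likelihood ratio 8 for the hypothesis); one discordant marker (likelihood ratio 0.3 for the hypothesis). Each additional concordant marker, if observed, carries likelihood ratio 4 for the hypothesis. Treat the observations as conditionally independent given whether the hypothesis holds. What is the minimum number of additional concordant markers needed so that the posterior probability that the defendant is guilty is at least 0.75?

Prior odds = 47/153.
Combined Bayes factor of the evidence already in hand = 8 × 0.3 = 2.4.
Odds after that evidence = (47/153) × 2.4 = 188/255.
Target odds = 0.75/0.25 = 3.
Need 4ⁿ ≥ 3 ÷ (188/255) = 765/188.
4¹ = 4 falls short of 765/188 but 4² = 16 reaches it, so n = 2.

2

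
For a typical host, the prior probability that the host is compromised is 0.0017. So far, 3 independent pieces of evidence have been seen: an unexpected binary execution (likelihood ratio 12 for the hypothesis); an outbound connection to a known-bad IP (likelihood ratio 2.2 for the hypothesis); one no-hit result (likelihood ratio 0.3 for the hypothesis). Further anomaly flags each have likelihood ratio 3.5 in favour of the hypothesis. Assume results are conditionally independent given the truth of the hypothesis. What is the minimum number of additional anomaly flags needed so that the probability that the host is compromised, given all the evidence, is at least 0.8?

Prior odds = 0.0017/0.9983 = 17/9983.
Combined Bayes factor of the evidence already in hand = 12 × 2.2 × 0.3 = 7.92.
Odds after that evidence = (17/9983) × 7.92 = 3366/249575.
Target odds = 0.8/0.2 = 4.
Need 3.5ⁿ ≥ 4 ÷ (3366/249575) = 499150/1683.
3.5⁴ = 150.0625 falls short of 499150/1683 but 3.5⁵ = 525.21875 reaches it, so n = 5.

5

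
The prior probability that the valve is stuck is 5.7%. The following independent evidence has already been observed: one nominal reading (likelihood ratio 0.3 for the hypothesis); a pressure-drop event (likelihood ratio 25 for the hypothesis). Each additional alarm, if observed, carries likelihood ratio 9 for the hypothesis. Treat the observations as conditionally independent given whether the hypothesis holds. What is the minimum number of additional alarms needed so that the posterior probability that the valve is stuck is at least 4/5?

1

Prior odds = 0.057/0.943 = 57/943.
Combined Bayes factor of the evidence already in hand = 0.3 × 25 = 7.5.
Odds after that evidence = (57/943) × 7.5 = 855/1886.
Target odds = 0.8/0.2 = 4.
Need 9ⁿ ≥ 4 ÷ (855/1886) = 7544/855.
9¹ = 9, which meets the required 7544/855; so n = 1.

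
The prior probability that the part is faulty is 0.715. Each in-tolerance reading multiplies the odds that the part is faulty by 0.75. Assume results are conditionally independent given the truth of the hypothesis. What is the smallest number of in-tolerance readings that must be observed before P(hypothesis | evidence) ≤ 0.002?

Prior odds: 0.715 ÷ 0.285 = 143/57.
Likelihood ratio per in-tolerance reading = 0.75.
Target odds: 0.002 ÷ 0.998 = 1/499.
Require 0.75ⁿ ≤ 1/499 ÷ (143/57) = 57/71357.
0.75²⁴ ≈0.00100339 is still above 57/71357 but 0.75²⁵ ≈0.000752543 is at or below it, so n = 25.

25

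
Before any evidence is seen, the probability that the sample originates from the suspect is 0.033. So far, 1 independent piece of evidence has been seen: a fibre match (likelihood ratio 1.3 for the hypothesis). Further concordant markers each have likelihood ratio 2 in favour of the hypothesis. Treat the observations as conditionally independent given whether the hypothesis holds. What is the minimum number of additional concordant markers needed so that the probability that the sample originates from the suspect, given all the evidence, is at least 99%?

Prior odds = 0.033/0.967 = 33/967.
Bayes factor of the evidence already in hand = 1.3.
Odds after that evidence = (33/967) × 1.3 = 429/9670.
Target odds = 0.99/0.01 = 99.
Need 2ⁿ ≥ 99 ÷ (429/9670) = 29010/13.
2¹¹ = 2048 falls short of 29010/13 but 2¹² = 4096 reaches it, so n = 12.

12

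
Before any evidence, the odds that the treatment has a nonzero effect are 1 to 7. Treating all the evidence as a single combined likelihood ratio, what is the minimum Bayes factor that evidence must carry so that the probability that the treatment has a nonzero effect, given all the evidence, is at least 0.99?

693

Prior odds = 1/7.
Target odds = 0.99/0.01 = 99.
Required Bayes factor = 99 ÷ (1/7) = 693.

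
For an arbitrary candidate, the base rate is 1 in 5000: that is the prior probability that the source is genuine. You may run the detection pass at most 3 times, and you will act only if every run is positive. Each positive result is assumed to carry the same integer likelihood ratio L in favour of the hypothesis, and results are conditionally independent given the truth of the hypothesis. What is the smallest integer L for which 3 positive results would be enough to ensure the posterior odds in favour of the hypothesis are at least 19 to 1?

46

Prior odds = 0.0002/0.9998 = 1/4999.
Target odds = 19.
Need L³ ≥ 19 ÷ (1/4999) = 94981.
45³ = 91125 < 94981 ≤ 97336 = 46³, so L = 46.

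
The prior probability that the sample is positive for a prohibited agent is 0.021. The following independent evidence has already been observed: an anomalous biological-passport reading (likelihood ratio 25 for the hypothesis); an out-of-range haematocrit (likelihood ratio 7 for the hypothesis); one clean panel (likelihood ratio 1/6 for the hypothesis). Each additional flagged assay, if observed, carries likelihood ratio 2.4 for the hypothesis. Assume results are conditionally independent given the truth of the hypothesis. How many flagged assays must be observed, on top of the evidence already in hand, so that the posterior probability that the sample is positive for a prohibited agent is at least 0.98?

Prior odds = 0.021/0.979 = 21/979.
Combined Bayes factor of the evidence already in hand = 25 × 7 × (1/6) = 175/6.
Odds after that evidence = (21/979) × 175/6 = 1225/1958.
Target odds = 0.98/0.02 = 49.
Need 2.4ⁿ ≥ 49 ÷ (1225/1958) = 78.32.
2.4⁴ = 33.1776 falls short of 78.32 but 2.4⁵ = 79.62624 reaches it, so n = 5.

5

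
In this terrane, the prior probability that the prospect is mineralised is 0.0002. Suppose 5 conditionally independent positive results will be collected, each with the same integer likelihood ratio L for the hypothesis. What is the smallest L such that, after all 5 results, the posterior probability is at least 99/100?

Prior odds = 0.0002/0.9998 = 1/4999.
Target odds = 0.99/0.01 = 99.
Need L⁵ ≥ 99 ÷ (1/4999) = 494901.
13⁵ = 371293 < 494901 ≤ 537824 = 14⁵, so L = 14.

14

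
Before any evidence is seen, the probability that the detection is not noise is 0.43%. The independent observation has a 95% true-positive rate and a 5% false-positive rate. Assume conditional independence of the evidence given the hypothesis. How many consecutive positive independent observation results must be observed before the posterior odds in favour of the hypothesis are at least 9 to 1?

3

Prior odds: 0.0043 ÷ 0.9957 = 43/9957.
Likelihood ratio of a positive result = 0.95/0.05 = 19.
Target odds = 9.
Require 19ⁿ ≥ 9 ÷ (43/9957) = 89613/43.
19² = 361 falls short of 89613/43 but 19³ = 6859 reaches it, so n = 3.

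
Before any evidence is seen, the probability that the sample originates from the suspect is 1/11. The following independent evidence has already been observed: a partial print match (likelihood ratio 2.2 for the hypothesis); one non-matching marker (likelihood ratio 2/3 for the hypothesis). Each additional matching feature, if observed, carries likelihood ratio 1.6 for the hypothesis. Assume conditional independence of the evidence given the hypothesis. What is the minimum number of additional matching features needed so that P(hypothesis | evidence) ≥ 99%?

14

Prior odds = (1/11)/(10/11) = 0.1.
Combined Bayes factor of the evidence already in hand = 2.2 × (2/3) = 22/15.
Odds after that evidence = 0.1 × 22/15 = 11/75.
Target odds = 0.99/0.01 = 99.
Need 1.6ⁿ ≥ 99 ÷ (11/75) = 675.
1.6¹³ ≈450.36 falls short of 675 but 1.6¹⁴ ≈720.576 reaches it, so n = 14.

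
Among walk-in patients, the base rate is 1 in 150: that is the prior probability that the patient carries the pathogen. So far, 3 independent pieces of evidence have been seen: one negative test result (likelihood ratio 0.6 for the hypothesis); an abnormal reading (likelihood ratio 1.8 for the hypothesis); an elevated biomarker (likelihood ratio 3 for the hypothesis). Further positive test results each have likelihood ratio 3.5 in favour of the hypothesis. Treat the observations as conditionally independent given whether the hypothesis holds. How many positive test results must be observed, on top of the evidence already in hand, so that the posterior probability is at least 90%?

5

Prior odds = (1/150)/(149/150) = 1/149.
Combined Bayes factor of the evidence already in hand = 0.6 × 1.8 × 3 = 3.24.
Odds after that evidence = (1/149) × 3.24 = 81/3725.
Target odds = 0.9/0.1 = 9.
Need 3.5ⁿ ≥ 9 ÷ (81/3725) = 3725/9.
3.5⁴ = 150.0625 falls short of 3725/9 but 3.5⁵ = 525.21875 reaches it, so n = 5.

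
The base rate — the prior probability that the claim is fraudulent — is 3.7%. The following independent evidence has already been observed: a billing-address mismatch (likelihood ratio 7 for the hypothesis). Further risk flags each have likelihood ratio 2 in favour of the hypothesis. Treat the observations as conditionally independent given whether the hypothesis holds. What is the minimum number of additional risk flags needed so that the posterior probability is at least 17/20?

Prior odds = 0.037/0.963 = 37/963.
Bayes factor of the evidence already in hand = 7.
Odds after that evidence = (37/963) × 7 = 259/963.
Target odds = 0.85/0.15 = 17/3.
Need 2ⁿ ≥ 17/3 ÷ (259/963) = 5457/259.
2⁴ = 16 falls short of 5457/259 but 2⁵ = 32 reaches it, so n = 5.

5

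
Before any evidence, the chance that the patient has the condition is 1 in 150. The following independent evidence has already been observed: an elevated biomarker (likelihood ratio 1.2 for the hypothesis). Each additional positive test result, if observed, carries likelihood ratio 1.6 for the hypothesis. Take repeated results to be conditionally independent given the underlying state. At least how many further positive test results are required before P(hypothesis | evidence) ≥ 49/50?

Prior odds = (1/150)/(149/150) = 1/149.
Bayes factor of the evidence already in hand = 1.2.
Odds after that evidence = (1/149) × 1.2 = 6/745.
Target odds = 0.98/0.02 = 49.
Need 1.6ⁿ ≥ 49 ÷ (6/745) = 36505/6.
1.6¹⁸ ≈4722.37 falls short of 36505/6 but 1.6¹⁹ ≈7555.79 reaches it, so n = 19.

19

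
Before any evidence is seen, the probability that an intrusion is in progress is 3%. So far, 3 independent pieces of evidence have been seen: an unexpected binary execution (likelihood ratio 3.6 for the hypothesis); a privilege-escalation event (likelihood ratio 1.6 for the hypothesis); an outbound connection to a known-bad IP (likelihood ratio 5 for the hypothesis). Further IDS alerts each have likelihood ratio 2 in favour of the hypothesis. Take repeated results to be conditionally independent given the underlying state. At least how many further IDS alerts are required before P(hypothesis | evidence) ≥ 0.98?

Prior odds = 0.03/0.97 = 3/97.
Combined Bayes factor of the evidence already in hand = 3.6 × 1.6 × 5 = 28.8.
Odds after that evidence = (3/97) × 28.8 = 432/485.
Target odds = 0.98/0.02 = 49.
Need 2ⁿ ≥ 49 ÷ (432/485) = 23765/432.
2⁵ = 32 falls short of 23765/432 but 2⁶ = 64 reaches it, so n = 6.

6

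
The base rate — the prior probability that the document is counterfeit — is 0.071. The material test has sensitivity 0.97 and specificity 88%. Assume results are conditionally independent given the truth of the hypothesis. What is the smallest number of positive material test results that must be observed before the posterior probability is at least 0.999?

5

Prior odds = 0.071/0.929 = 71/929.
False-positive rate = 1 − 0.88 = 0.12; likelihood ratio of a positive = 0.97/0.12 = 97/12.
Target odds: 0.999 ÷ 0.001 = 999.
Need (71/929) × (97/12)ⁿ ≥ 999, i.e. (97/12)ⁿ ≥ 928071/71.
(97/12)⁴ = 88529281/20736 falls short of 928071/71 but (97/12)⁵ ≈34510.6 reaches it, so n = 5.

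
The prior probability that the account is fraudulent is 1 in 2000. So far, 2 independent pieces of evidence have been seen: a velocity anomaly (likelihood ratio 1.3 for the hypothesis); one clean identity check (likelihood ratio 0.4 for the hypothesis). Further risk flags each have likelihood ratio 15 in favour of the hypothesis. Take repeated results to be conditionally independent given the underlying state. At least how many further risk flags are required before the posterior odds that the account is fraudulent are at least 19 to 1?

5

Prior odds = 0.0005/0.9995 = 1/1999.
Combined Bayes factor of the evidence already in hand = 1.3 × 0.4 = 0.52.
Odds after that evidence = (1/1999) × 0.52 = 13/49975.
Target odds = 19.
Need 15ⁿ ≥ 19 ÷ (13/49975) = 949525/13.
15⁴ = 50625 falls short of 949525/13 but 15⁵ = 759375 reaches it, so n = 5.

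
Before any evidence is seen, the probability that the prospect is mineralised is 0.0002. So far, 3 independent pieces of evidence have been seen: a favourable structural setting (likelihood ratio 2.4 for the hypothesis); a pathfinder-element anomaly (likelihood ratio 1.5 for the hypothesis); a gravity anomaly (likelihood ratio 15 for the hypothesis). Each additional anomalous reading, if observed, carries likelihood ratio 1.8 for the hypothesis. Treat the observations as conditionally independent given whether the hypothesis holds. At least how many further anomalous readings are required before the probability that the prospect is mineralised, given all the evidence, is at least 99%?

Prior odds = 0.0002/0.9998 = 1/4999.
Combined Bayes factor of the evidence already in hand = 2.4 × 1.5 × 15 = 54.
Odds after that evidence = (1/4999) × 54 = 54/4999.
Target odds = 0.99/0.01 = 99.
Need 1.8ⁿ ≥ 99 ÷ (54/4999) = 54989/6.
1.8¹⁵ ≈6746.64 falls short of 54989/6 but 1.8¹⁶ ≈12144 reaches it, so n = 16.

16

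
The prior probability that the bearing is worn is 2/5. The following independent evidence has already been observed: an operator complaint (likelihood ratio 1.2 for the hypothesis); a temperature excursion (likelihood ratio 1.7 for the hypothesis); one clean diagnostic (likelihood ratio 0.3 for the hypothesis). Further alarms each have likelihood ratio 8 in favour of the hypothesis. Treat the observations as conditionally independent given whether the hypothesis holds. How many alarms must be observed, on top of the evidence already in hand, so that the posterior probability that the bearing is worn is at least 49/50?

Prior odds = 0.4/0.6 = 2/3.
Combined Bayes factor of the evidence already in hand = 1.2 × 1.7 × 0.3 = 0.612.
Odds after that evidence = (2/3) × 0.612 = 0.408.
Target odds = 0.98/0.02 = 49.
Need 8ⁿ ≥ 49 ÷ 0.408 = 6125/51.
8² = 64 falls short of 6125/51 but 8³ = 512 reaches it, so n = 3.

3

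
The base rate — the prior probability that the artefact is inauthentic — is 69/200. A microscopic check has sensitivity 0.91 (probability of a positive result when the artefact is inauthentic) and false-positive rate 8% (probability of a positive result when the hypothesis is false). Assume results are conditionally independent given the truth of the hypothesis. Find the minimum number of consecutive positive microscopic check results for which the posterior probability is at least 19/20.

Prior odds = 0.345/0.655 = 69/131.
Likelihood ratio of a positive result = 0.91/0.08 = 11.375.
Target posterior odds = 0.95/0.05 = 19.
Need (69/131) × 11.375ⁿ ≥ 19, i.e. 11.375ⁿ ≥ 2489/69.
11.375¹ = 11.375 falls short of 2489/69 but 11.375² = 129.390625 reaches it, so n = 2.

2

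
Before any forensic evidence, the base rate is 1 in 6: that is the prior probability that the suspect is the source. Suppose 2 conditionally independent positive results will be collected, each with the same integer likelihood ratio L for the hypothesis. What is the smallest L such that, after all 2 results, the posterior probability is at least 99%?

23

Prior odds = (1/6)/(5/6) = 0.2.
Target odds = 0.99/0.01 = 99.
Need L² ≥ 99 ÷ 0.2 = 495.
22² = 484 < 495 ≤ 529 = 23², so L = 23.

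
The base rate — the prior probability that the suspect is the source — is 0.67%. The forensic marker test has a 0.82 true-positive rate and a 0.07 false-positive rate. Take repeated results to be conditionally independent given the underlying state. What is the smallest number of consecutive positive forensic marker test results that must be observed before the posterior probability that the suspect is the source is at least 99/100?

Prior odds = 0.0067/0.9933 = 67/9933.
Likelihood ratio of a positive result = 0.82/0.07 = 82/7.
Target odds: 0.99 ÷ 0.01 = 99.
Require (82/7)ⁿ ≥ 99 ÷ (67/9933) = 983367/67.
(82/7)³ = 551368/343 falls short of 983367/67 but (82/7)⁴ = 45212176/2401 reaches it, so n = 4.

4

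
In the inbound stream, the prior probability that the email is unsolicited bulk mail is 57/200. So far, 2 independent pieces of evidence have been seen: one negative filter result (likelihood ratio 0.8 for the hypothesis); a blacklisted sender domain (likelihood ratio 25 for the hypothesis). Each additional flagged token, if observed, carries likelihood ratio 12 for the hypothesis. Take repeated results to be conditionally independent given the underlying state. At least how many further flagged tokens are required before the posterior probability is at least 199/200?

Prior odds = 0.285/0.715 = 57/143.
Combined Bayes factor of the evidence already in hand = 0.8 × 25 = 20.
Odds after that evidence = (57/143) × 20 = 1140/143.
Target odds = 0.995/0.005 = 199.
Need 12ⁿ ≥ 199 ÷ (1140/143) = 28457/1140.
12¹ = 12 falls short of 28457/1140 but 12² = 144 reaches it, so n = 2.

2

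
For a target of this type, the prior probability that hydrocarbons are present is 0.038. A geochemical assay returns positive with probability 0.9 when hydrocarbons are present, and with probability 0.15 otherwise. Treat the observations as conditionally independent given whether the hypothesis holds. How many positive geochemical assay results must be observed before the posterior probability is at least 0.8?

3

Prior odds: 0.038 ÷ 0.962 = 19/481.
Likelihood ratio of a positive result = 0.9/0.15 = 6.
Target posterior odds = 0.8/0.2 = 4.
Need (19/481) × 6ⁿ ≥ 4, i.e. 6ⁿ ≥ 1924/19.
6² = 36 falls short of 1924/19 but 6³ = 216 reaches it, so n = 3.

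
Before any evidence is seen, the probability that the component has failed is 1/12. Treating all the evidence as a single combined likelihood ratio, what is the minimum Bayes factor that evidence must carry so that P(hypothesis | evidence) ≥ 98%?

Prior odds = (1/12)/(11/12) = 1/11.
Target odds = 0.98/0.02 = 49.
Required Bayes factor = 49 ÷ (1/11) = 539.

539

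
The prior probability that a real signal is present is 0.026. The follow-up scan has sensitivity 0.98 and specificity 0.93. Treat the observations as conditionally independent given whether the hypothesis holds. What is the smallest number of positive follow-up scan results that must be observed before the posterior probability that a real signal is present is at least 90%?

Prior odds = 0.026/0.974 = 13/487.
False-positive rate = 1 − 0.93 = 0.07; likelihood ratio of a positive = 0.98/0.07 = 14.
Target odds: 0.9 ÷ 0.1 = 9.
Need (13/487) × 14ⁿ ≥ 9, i.e. 14ⁿ ≥ 4383/13.
14² = 196 falls short of 4383/13 but 14³ = 2744 reaches it, so n = 3.

3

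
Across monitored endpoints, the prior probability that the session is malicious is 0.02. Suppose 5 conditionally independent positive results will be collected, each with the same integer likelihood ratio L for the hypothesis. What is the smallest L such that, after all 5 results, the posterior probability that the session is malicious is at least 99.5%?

Prior odds = 0.02/0.98 = 1/49.
Target odds = 0.995/0.005 = 199.
Need L⁵ ≥ 199 ÷ (1/49) = 9751.
6⁵ = 7776 < 9751 ≤ 16807 = 7⁵, so L = 7.

7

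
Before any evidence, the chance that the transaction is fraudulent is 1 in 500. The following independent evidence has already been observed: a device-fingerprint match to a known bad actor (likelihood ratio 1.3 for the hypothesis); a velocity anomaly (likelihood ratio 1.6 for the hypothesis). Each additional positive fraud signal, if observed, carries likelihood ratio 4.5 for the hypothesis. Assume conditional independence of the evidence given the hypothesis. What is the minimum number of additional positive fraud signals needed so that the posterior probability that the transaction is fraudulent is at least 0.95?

6

Prior odds = 0.002/0.998 = 1/499.
Combined Bayes factor of the evidence already in hand = 1.3 × 1.6 = 2.08.
Odds after that evidence = (1/499) × 2.08 = 52/12475.
Target odds = 0.95/0.05 = 19.
Need 4.5ⁿ ≥ 19 ÷ (52/12475) = 237025/52.
4.5⁵ = 1845.28125 falls short of 237025/52 but 4.5⁶ = 8303.765625 reaches it, so n = 6.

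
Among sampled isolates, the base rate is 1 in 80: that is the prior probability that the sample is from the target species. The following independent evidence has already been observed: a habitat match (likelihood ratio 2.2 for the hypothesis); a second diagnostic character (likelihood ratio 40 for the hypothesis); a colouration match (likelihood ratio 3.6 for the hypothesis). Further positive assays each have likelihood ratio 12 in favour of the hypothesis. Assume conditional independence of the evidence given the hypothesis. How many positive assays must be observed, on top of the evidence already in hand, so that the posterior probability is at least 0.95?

Prior odds = 0.0125/0.9875 = 1/79.
Combined Bayes factor of the evidence already in hand = 2.2 × 40 × 3.6 = 316.8.
Odds after that evidence = (1/79) × 316.8 = 1584/395.
Target odds = 0.95/0.05 = 19.
Need 12ⁿ ≥ 19 ÷ (1584/395) = 7505/1584.
12¹ = 12, which meets the required 7505/1584; so n = 1.

1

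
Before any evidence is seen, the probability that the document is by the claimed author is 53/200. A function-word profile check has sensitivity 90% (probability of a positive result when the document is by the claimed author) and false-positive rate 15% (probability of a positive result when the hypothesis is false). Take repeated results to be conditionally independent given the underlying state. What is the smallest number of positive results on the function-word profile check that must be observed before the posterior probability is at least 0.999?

5

Prior odds: 0.265 ÷ 0.735 = 53/147.
Likelihood ratio of a positive result = 0.9/0.15 = 6.
Target posterior odds = 0.999/0.001 = 999.
Require 6ⁿ ≥ 999 ÷ (53/147) = 146853/53.
6⁴ = 1296 falls short of 146853/53 but 6⁵ = 7776 reaches it, so n = 5.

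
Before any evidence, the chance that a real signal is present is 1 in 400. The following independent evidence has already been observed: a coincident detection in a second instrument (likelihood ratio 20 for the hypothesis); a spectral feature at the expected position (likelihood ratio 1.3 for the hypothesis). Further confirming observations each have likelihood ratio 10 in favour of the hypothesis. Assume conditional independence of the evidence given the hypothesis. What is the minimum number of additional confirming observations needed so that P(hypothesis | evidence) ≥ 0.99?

4

Prior odds = 0.0025/0.9975 = 1/399.
Combined Bayes factor of the evidence already in hand = 20 × 1.3 = 26.
Odds after that evidence = (1/399) × 26 = 26/399.
Target odds = 0.99/0.01 = 99.
Need 10ⁿ ≥ 99 ÷ (26/399) = 39501/26.
10³ = 1000 falls short of 39501/26 but 10⁴ = 10000 reaches it, so n = 4.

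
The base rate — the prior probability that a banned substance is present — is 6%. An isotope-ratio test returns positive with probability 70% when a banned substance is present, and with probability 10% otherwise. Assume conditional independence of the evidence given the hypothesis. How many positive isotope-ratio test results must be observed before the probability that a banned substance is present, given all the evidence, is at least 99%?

Prior odds: 0.06 ÷ 0.94 = 3/47.
Likelihood ratio of a positive result = 0.7/0.1 = 7.
Target posterior odds = 0.99/0.01 = 99.
Require 7ⁿ ≥ 99 ÷ (3/47) = 1551.
7³ = 343 falls short of 1551 but 7⁴ = 2401 reaches it, so n = 4.

4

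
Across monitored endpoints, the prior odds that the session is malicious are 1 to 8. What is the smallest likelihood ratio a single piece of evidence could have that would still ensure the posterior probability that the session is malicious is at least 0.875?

Prior odds = 0.125.
Target odds = 0.875/0.125 = 7.
Required Bayes factor = 7 ÷ 0.125 = 56.

56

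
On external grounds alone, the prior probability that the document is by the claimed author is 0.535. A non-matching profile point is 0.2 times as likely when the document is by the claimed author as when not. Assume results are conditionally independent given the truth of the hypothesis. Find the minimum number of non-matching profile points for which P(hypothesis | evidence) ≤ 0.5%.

4

Prior odds = 0.535/0.465 = 107/93.
Likelihood ratio per non-matching profile point = 0.2.
Target posterior odds = 0.005/0.995 = 1/199.
Need (107/93) × 0.2ⁿ ≤ 1/199, i.e. 0.2ⁿ ≤ 93/21293.
0.2³ = 0.008 is still above 93/21293 but 0.2⁴ = 0.0016 is at or below it, so n = 4.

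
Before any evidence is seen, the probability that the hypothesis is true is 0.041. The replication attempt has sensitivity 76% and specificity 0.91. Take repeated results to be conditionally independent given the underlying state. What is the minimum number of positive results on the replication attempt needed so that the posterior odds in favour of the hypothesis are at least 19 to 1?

3

Prior odds = 0.041/0.959 = 41/959.
False-positive rate = 1 − 0.91 = 0.09; likelihood ratio of a positive = 0.76/0.09 = 76/9.
Target odds = 19.
Require (76/9)ⁿ ≥ 19 ÷ (41/959) = 18221/41.
(76/9)² = 5776/81 falls short of 18221/41 but (76/9)³ = 438976/729 reaches it, so n = 3.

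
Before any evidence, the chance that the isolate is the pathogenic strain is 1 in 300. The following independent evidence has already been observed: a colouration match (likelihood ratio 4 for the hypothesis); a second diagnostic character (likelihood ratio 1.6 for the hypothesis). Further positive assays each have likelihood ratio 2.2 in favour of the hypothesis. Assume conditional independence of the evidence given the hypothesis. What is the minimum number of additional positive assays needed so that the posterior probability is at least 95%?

9

Prior odds = (1/300)/(299/300) = 1/299.
Combined Bayes factor of the evidence already in hand = 4 × 1.6 = 6.4.
Odds after that evidence = (1/299) × 6.4 = 32/1495.
Target odds = 0.95/0.05 = 19.
Need 2.2ⁿ ≥ 19 ÷ (32/1495) = 887.65625.
2.2⁸ = 214358881/390625 falls short of 887.65625 but 2.2⁹ ≈1207.27 reaches it, so n = 9.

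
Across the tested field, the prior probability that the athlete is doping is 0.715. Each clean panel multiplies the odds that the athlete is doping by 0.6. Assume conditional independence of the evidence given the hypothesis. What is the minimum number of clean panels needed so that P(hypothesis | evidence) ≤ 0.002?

Prior odds = 0.715/0.285 = 143/57.
Likelihood ratio per clean panel = 0.6.
Target odds: 0.002 ÷ 0.998 = 1/499.
Need (143/57) × 0.6ⁿ ≤ 1/499, i.e. 0.6ⁿ ≤ 57/71357.
0.6¹³ ≈0.00130607 is still above 57/71357 but 0.6¹⁴ ≈0.000783642 is at or below it, so n = 14.

14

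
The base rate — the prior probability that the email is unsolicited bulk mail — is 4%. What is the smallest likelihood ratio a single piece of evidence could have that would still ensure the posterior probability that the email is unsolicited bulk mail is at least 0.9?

216

Prior odds = 0.04/0.96 = 1/24.
Target odds = 0.9/0.1 = 9.
Required Bayes factor = 9 ÷ (1/24) = 216.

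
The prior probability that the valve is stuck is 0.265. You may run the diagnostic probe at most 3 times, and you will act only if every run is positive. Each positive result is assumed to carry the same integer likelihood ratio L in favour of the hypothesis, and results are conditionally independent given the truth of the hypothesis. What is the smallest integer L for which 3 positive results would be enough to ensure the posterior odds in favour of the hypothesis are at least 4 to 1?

3

Prior odds = 0.265/0.735 = 53/147.
Target odds = 4.
Need L³ ≥ 4 ÷ (53/147) = 588/53.
2³ = 8 < 588/53 ≤ 27 = 3³, so L = 3.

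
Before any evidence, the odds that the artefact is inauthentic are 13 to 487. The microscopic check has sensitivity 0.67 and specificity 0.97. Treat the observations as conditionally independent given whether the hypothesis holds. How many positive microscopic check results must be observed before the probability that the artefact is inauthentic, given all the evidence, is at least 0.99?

Prior odds = 13/487.
False-positive rate = 1 − 0.97 = 0.03; likelihood ratio of a positive = 0.67/0.03 = 67/3.
Target posterior odds = 0.99/0.01 = 99.
Require (67/3)ⁿ ≥ 99 ÷ (13/487) = 48213/13.
(67/3)² = 4489/9 falls short of 48213/13 but (67/3)³ = 300763/27 reaches it, so n = 3.

3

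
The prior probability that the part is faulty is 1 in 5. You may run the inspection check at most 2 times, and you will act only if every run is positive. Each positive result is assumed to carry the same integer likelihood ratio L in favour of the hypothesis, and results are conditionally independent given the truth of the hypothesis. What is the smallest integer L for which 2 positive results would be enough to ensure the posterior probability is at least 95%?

Prior odds = 0.2/0.8 = 0.25.
Target odds = 0.95/0.05 = 19.
Need L² ≥ 19 ÷ 0.25 = 76.
8² = 64 < 76 ≤ 81 = 9², so L = 9.

9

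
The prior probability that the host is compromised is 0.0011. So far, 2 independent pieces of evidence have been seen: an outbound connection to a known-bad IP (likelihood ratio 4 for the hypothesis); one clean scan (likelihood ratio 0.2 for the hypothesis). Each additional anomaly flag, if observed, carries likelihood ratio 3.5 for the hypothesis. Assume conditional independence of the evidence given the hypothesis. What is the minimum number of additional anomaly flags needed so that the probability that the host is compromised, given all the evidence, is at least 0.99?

10

Prior odds = 0.0011/0.9989 = 11/9989.
Combined Bayes factor of the evidence already in hand = 4 × 0.2 = 0.8.
Odds after that evidence = (11/9989) × 0.8 = 44/49945.
Target odds = 0.99/0.01 = 99.
Need 3.5ⁿ ≥ 99 ÷ (44/49945) = 112376.25.
3.5⁹ = 40353607/512 falls short of 112376.25 but 3.5¹⁰ = 282475249/1024 reaches it, so n = 10.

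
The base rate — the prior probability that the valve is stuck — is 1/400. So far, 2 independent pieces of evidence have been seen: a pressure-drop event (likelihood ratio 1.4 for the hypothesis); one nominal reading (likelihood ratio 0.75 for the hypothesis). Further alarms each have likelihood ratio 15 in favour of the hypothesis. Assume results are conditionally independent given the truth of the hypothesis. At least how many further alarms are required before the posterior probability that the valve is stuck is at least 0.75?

3

Prior odds = 0.0025/0.9975 = 1/399.
Combined Bayes factor of the evidence already in hand = 1.4 × 0.75 = 1.05.
Odds after that evidence = (1/399) × 1.05 = 1/380.
Target odds = 0.75/0.25 = 3.
Need 15ⁿ ≥ 3 ÷ (1/380) = 1140.
15² = 225 falls short of 1140 but 15³ = 3375 reaches it, so n = 3.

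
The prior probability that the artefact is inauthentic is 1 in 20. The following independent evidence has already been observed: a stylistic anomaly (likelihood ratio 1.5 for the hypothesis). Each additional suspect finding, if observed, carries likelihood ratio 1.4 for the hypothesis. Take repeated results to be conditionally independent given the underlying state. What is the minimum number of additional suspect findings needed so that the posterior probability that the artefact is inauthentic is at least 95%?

Prior odds = 0.05/0.95 = 1/19.
Bayes factor of the evidence already in hand = 1.5.
Odds after that evidence = (1/19) × 1.5 = 3/38.
Target odds = 0.95/0.05 = 19.
Need 1.4ⁿ ≥ 19 ÷ (3/38) = 722/3.
1.4¹⁶ ≈217.795 falls short of 722/3 but 1.4¹⁷ ≈304.913 reaches it, so n = 17.

17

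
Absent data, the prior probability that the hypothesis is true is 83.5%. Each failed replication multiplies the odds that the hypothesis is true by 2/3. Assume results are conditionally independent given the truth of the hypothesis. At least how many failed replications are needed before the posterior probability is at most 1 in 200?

Prior odds: 0.835 ÷ 0.165 = 167/33.
Likelihood ratio per failed replication = 2/3.
Target odds: 0.005 ÷ 0.995 = 1/199.
Need (167/33) × (2/3)ⁿ ≤ 1/199, i.e. (2/3)ⁿ ≤ 33/33233.
(2/3)¹⁷ = 131072/129140163 is still above 33/33233 but (2/3)¹⁸ = 262144/387420489 is at or below it, so n = 18.

18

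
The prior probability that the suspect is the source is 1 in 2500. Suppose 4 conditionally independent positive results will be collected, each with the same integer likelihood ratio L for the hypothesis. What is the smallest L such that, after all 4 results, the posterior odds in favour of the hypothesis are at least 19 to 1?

Prior odds = 0.0004/0.9996 = 1/2499.
Target odds = 19.
Need L⁴ ≥ 19 ÷ (1/2499) = 47481.
14⁴ = 38416 < 47481 ≤ 50625 = 15⁴, so L = 15.

15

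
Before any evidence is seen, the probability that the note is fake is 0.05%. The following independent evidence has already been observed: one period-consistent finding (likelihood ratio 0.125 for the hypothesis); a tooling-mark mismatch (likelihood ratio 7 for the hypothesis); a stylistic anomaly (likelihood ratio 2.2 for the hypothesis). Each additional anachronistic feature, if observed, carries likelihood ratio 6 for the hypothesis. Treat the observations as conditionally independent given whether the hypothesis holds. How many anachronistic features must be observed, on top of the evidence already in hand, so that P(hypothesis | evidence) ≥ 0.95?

Prior odds = 0.0005/0.9995 = 1/1999.
Combined Bayes factor of the evidence already in hand = 0.125 × 7 × 2.2 = 1.925.
Odds after that evidence = (1/1999) × 1.925 = 77/79960.
Target odds = 0.95/0.05 = 19.
Need 6ⁿ ≥ 19 ÷ (77/79960) = 1519240/77.
6⁵ = 7776 falls short of 1519240/77 but 6⁶ = 46656 reaches it, so n = 6.

6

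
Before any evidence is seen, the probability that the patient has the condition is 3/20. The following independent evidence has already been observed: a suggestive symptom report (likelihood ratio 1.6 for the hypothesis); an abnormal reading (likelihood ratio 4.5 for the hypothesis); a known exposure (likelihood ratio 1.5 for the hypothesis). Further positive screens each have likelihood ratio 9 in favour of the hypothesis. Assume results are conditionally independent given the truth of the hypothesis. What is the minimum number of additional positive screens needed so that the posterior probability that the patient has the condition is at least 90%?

1

Prior odds = 0.15/0.85 = 3/17.
Combined Bayes factor of the evidence already in hand = 1.6 × 4.5 × 1.5 = 10.8.
Odds after that evidence = (3/17) × 10.8 = 162/85.
Target odds = 0.9/0.1 = 9.
Need 9ⁿ ≥ 9 ÷ (162/85) = 85/18.
9¹ = 9, which meets the required 85/18; so n = 1.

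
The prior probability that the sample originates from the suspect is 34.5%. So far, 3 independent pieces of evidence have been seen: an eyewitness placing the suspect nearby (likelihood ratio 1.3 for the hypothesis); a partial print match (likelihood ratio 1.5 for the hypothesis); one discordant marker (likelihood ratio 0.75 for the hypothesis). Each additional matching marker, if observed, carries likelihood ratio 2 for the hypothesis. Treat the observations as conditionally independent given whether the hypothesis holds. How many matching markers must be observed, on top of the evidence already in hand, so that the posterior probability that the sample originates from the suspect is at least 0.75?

Prior odds = 0.345/0.655 = 69/131.
Combined Bayes factor of the evidence already in hand = 1.3 × 1.5 × 0.75 = 1.4625.
Odds after that evidence = (69/131) × 1.4625 = 8073/10480.
Target odds = 0.75/0.25 = 3.
Need 2ⁿ ≥ 3 ÷ (8073/10480) = 10480/2691.
2¹ = 2 falls short of 10480/2691 but 2² = 4 reaches it, so n = 2.

2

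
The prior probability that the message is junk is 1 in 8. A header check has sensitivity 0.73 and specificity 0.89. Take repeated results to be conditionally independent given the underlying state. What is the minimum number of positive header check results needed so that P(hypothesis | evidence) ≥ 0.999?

5

Prior odds = 0.125/0.875 = 1/7.
False-positive rate = 1 − 0.89 = 0.11; likelihood ratio of a positive = 0.73/0.11 = 73/11.
Target odds: 0.999 ÷ 0.001 = 999.
Require (73/11)ⁿ ≥ 999 ÷ (1/7) = 6993.
(73/11)⁴ = 28398241/14641 falls short of 6993 but (73/11)⁵ ≈12872.1 reaches it, so n = 5.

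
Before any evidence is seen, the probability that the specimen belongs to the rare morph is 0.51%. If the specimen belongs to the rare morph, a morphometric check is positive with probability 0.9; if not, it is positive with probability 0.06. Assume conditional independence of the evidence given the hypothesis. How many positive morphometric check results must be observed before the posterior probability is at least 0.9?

3

Prior odds = 0.0051/0.9949 = 51/9949.
Likelihood ratio of a positive = 0.9/0.06 = 15.
Target posterior odds = 0.9/0.1 = 9.
Need (51/9949) × 15ⁿ ≥ 9, i.e. 15ⁿ ≥ 29847/17.
15² = 225 falls short of 29847/17 but 15³ = 3375 reaches it, so n = 3.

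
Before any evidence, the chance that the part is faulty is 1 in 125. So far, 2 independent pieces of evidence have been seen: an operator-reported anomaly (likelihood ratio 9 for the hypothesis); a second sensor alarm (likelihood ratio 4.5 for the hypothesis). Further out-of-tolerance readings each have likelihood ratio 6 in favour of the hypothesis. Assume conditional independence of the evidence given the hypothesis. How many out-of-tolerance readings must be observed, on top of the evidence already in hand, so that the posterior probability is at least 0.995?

4

Prior odds = 0.008/0.992 = 1/124.
Combined Bayes factor of the evidence already in hand = 9 × 4.5 = 40.5.
Odds after that evidence = (1/124) × 40.5 = 81/248.
Target odds = 0.995/0.005 = 199.
Need 6ⁿ ≥ 199 ÷ (81/248) = 49352/81.
6³ = 216 falls short of 49352/81 but 6⁴ = 1296 reaches it, so n = 4.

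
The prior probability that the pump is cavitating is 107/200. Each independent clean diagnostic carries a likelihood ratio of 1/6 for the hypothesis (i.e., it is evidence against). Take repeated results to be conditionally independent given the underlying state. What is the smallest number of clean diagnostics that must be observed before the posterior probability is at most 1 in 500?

4

Prior odds = 0.535/0.465 = 107/93.
Likelihood ratio per clean diagnostic = 1/6.
Target posterior odds = 0.002/0.998 = 1/499.
Require (1/6)ⁿ ≤ 1/499 ÷ (107/93) = 93/53393.
(1/6)³ = 1/216 is still above 93/53393 but (1/6)⁴ = 1/1296 is at or below it, so n = 4.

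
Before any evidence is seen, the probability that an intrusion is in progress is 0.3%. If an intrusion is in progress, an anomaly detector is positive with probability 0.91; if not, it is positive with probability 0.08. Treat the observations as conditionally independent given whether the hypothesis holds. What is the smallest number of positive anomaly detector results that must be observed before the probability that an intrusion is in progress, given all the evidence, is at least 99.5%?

5

Prior odds = 0.003/0.997 = 3/997.
Likelihood ratio of a positive = 0.91/0.08 = 11.375.
Target posterior odds = 0.995/0.005 = 199.
Require 11.375ⁿ ≥ 199 ÷ (3/997) = 198403/3.
11.375⁴ = 68574961/4096 falls short of 198403/3 but 11.375⁵ ≈190439 reaches it, so n = 5.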